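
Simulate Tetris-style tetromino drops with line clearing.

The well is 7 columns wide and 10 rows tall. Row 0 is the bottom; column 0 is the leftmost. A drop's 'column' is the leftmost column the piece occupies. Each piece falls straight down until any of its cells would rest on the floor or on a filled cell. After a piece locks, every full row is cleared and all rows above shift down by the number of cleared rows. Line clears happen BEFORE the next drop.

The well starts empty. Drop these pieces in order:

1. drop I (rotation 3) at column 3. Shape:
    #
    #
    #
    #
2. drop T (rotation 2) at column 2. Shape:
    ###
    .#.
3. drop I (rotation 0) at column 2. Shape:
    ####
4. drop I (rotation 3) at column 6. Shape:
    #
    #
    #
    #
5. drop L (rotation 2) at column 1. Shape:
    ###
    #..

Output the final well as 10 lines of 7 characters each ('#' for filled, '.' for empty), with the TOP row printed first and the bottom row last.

Answer: .......
.......
.###...
.#####.
..###..
...#...
...#..#
...#..#
...#..#
...#..#

Derivation:
Drop 1: I rot3 at col 3 lands with bottom-row=0; cleared 0 line(s) (total 0); column heights now [0 0 0 4 0 0 0], max=4
Drop 2: T rot2 at col 2 lands with bottom-row=4; cleared 0 line(s) (total 0); column heights now [0 0 6 6 6 0 0], max=6
Drop 3: I rot0 at col 2 lands with bottom-row=6; cleared 0 line(s) (total 0); column heights now [0 0 7 7 7 7 0], max=7
Drop 4: I rot3 at col 6 lands with bottom-row=0; cleared 0 line(s) (total 0); column heights now [0 0 7 7 7 7 4], max=7
Drop 5: L rot2 at col 1 lands with bottom-row=6; cleared 0 line(s) (total 0); column heights now [0 8 8 8 7 7 4], max=8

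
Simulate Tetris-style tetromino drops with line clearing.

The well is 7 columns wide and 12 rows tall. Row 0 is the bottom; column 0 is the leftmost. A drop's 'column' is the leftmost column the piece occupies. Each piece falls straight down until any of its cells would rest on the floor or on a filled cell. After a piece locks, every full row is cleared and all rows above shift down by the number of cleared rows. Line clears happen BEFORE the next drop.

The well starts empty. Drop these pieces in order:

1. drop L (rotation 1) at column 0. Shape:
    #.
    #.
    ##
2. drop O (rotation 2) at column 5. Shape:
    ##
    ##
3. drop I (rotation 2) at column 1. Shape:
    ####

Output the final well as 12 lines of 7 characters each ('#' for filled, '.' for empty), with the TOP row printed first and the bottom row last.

Drop 1: L rot1 at col 0 lands with bottom-row=0; cleared 0 line(s) (total 0); column heights now [3 1 0 0 0 0 0], max=3
Drop 2: O rot2 at col 5 lands with bottom-row=0; cleared 0 line(s) (total 0); column heights now [3 1 0 0 0 2 2], max=3
Drop 3: I rot2 at col 1 lands with bottom-row=1; cleared 1 line(s) (total 1); column heights now [2 1 0 0 0 1 1], max=2

Answer: .......
.......
.......
.......
.......
.......
.......
.......
.......
.......
#......
##...##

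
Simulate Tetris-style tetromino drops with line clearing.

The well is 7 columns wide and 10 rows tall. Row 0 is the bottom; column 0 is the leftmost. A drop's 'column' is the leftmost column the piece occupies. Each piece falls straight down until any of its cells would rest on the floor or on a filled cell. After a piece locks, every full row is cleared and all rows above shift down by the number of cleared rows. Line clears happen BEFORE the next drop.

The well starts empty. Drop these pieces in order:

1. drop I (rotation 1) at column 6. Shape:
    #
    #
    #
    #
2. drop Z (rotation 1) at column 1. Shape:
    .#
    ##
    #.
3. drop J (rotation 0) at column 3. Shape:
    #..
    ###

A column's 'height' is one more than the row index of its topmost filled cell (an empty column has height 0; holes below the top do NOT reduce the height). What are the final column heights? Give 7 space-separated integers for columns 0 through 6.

Drop 1: I rot1 at col 6 lands with bottom-row=0; cleared 0 line(s) (total 0); column heights now [0 0 0 0 0 0 4], max=4
Drop 2: Z rot1 at col 1 lands with bottom-row=0; cleared 0 line(s) (total 0); column heights now [0 2 3 0 0 0 4], max=4
Drop 3: J rot0 at col 3 lands with bottom-row=0; cleared 0 line(s) (total 0); column heights now [0 2 3 2 1 1 4], max=4

Answer: 0 2 3 2 1 1 4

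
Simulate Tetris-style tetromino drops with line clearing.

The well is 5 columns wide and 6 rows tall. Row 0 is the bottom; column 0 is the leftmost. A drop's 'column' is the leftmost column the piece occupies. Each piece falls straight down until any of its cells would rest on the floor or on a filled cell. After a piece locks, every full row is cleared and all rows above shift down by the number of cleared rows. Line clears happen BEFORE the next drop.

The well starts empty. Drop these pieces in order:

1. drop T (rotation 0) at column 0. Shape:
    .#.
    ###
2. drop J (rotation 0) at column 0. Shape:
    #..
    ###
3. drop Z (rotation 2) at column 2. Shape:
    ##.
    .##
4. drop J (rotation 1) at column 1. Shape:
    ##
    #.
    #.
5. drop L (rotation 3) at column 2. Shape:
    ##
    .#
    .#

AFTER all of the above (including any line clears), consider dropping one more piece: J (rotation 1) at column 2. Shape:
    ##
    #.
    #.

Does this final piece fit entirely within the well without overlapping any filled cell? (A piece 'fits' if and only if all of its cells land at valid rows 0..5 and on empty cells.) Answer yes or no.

Drop 1: T rot0 at col 0 lands with bottom-row=0; cleared 0 line(s) (total 0); column heights now [1 2 1 0 0], max=2
Drop 2: J rot0 at col 0 lands with bottom-row=2; cleared 0 line(s) (total 0); column heights now [4 3 3 0 0], max=4
Drop 3: Z rot2 at col 2 lands with bottom-row=2; cleared 1 line(s) (total 1); column heights now [3 2 3 3 0], max=3
Drop 4: J rot1 at col 1 lands with bottom-row=2; cleared 0 line(s) (total 1); column heights now [3 5 5 3 0], max=5
Drop 5: L rot3 at col 2 lands with bottom-row=3; cleared 0 line(s) (total 1); column heights now [3 5 6 6 0], max=6
Test piece J rot1 at col 2 (width 2): heights before test = [3 5 6 6 0]; fits = False

Answer: no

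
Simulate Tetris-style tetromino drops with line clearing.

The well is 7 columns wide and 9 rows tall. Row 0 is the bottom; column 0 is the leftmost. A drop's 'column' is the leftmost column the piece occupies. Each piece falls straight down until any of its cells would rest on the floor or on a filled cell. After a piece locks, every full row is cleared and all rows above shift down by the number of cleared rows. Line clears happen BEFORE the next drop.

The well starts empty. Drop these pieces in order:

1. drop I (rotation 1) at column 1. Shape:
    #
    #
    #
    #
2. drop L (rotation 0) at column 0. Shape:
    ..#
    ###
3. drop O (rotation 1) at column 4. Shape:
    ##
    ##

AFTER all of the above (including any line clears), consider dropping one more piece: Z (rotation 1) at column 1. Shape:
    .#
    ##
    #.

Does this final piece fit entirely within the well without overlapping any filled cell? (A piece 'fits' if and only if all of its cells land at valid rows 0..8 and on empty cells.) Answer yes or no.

Answer: yes

Derivation:
Drop 1: I rot1 at col 1 lands with bottom-row=0; cleared 0 line(s) (total 0); column heights now [0 4 0 0 0 0 0], max=4
Drop 2: L rot0 at col 0 lands with bottom-row=4; cleared 0 line(s) (total 0); column heights now [5 5 6 0 0 0 0], max=6
Drop 3: O rot1 at col 4 lands with bottom-row=0; cleared 0 line(s) (total 0); column heights now [5 5 6 0 2 2 0], max=6
Test piece Z rot1 at col 1 (width 2): heights before test = [5 5 6 0 2 2 0]; fits = True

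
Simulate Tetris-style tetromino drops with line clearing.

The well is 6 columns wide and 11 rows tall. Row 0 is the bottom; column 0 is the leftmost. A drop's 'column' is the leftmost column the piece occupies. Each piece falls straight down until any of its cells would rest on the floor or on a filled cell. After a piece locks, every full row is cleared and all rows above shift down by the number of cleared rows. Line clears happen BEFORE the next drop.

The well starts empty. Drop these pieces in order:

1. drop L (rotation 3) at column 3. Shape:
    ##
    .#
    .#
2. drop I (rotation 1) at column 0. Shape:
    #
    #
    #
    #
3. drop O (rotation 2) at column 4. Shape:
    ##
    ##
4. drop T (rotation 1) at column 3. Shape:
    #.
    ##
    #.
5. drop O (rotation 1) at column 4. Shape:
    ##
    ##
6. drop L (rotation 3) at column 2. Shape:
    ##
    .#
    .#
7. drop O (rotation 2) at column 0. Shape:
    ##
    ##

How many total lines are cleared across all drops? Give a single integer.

Answer: 0

Derivation:
Drop 1: L rot3 at col 3 lands with bottom-row=0; cleared 0 line(s) (total 0); column heights now [0 0 0 3 3 0], max=3
Drop 2: I rot1 at col 0 lands with bottom-row=0; cleared 0 line(s) (total 0); column heights now [4 0 0 3 3 0], max=4
Drop 3: O rot2 at col 4 lands with bottom-row=3; cleared 0 line(s) (total 0); column heights now [4 0 0 3 5 5], max=5
Drop 4: T rot1 at col 3 lands with bottom-row=4; cleared 0 line(s) (total 0); column heights now [4 0 0 7 6 5], max=7
Drop 5: O rot1 at col 4 lands with bottom-row=6; cleared 0 line(s) (total 0); column heights now [4 0 0 7 8 8], max=8
Drop 6: L rot3 at col 2 lands with bottom-row=7; cleared 0 line(s) (total 0); column heights now [4 0 10 10 8 8], max=10
Drop 7: O rot2 at col 0 lands with bottom-row=4; cleared 0 line(s) (total 0); column heights now [6 6 10 10 8 8], max=10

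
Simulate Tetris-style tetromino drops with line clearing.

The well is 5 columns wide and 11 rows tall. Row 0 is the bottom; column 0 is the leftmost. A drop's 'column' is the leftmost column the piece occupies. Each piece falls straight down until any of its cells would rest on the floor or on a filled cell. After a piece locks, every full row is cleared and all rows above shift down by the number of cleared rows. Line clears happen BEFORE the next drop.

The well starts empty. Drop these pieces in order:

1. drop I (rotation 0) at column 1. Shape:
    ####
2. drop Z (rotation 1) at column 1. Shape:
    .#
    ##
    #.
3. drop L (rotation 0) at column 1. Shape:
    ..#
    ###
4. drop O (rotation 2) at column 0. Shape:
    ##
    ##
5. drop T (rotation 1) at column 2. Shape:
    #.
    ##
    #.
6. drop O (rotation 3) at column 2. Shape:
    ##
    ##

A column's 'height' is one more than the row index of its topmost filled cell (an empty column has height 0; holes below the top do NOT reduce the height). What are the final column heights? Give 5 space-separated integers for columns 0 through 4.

Answer: 7 7 10 10 1

Derivation:
Drop 1: I rot0 at col 1 lands with bottom-row=0; cleared 0 line(s) (total 0); column heights now [0 1 1 1 1], max=1
Drop 2: Z rot1 at col 1 lands with bottom-row=1; cleared 0 line(s) (total 0); column heights now [0 3 4 1 1], max=4
Drop 3: L rot0 at col 1 lands with bottom-row=4; cleared 0 line(s) (total 0); column heights now [0 5 5 6 1], max=6
Drop 4: O rot2 at col 0 lands with bottom-row=5; cleared 0 line(s) (total 0); column heights now [7 7 5 6 1], max=7
Drop 5: T rot1 at col 2 lands with bottom-row=5; cleared 0 line(s) (total 0); column heights now [7 7 8 7 1], max=8
Drop 6: O rot3 at col 2 lands with bottom-row=8; cleared 0 line(s) (total 0); column heights now [7 7 10 10 1], max=10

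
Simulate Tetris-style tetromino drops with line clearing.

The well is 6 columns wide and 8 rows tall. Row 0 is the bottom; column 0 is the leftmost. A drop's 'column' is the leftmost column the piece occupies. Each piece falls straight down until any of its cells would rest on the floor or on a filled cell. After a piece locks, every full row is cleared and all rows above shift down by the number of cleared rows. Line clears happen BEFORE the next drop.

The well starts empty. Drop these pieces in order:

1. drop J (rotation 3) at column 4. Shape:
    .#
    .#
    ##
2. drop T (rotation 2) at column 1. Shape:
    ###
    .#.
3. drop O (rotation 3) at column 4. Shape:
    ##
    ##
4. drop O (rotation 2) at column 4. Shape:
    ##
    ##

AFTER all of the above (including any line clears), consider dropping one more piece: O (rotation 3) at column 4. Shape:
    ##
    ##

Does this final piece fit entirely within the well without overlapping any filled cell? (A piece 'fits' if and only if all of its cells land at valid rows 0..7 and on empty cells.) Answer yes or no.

Drop 1: J rot3 at col 4 lands with bottom-row=0; cleared 0 line(s) (total 0); column heights now [0 0 0 0 1 3], max=3
Drop 2: T rot2 at col 1 lands with bottom-row=0; cleared 0 line(s) (total 0); column heights now [0 2 2 2 1 3], max=3
Drop 3: O rot3 at col 4 lands with bottom-row=3; cleared 0 line(s) (total 0); column heights now [0 2 2 2 5 5], max=5
Drop 4: O rot2 at col 4 lands with bottom-row=5; cleared 0 line(s) (total 0); column heights now [0 2 2 2 7 7], max=7
Test piece O rot3 at col 4 (width 2): heights before test = [0 2 2 2 7 7]; fits = False

Answer: no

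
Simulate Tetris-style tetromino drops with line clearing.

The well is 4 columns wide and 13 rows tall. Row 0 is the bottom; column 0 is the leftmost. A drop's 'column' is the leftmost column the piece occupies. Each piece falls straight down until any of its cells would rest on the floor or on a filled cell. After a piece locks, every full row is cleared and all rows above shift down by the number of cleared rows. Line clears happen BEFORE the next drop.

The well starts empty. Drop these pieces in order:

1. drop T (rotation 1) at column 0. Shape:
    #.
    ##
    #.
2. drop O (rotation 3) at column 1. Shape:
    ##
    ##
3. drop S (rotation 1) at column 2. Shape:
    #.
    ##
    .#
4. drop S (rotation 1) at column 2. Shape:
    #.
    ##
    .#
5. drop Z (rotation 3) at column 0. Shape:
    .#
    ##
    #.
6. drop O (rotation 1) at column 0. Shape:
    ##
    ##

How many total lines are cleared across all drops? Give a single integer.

Drop 1: T rot1 at col 0 lands with bottom-row=0; cleared 0 line(s) (total 0); column heights now [3 2 0 0], max=3
Drop 2: O rot3 at col 1 lands with bottom-row=2; cleared 0 line(s) (total 0); column heights now [3 4 4 0], max=4
Drop 3: S rot1 at col 2 lands with bottom-row=3; cleared 0 line(s) (total 0); column heights now [3 4 6 5], max=6
Drop 4: S rot1 at col 2 lands with bottom-row=5; cleared 0 line(s) (total 0); column heights now [3 4 8 7], max=8
Drop 5: Z rot3 at col 0 lands with bottom-row=3; cleared 2 line(s) (total 2); column heights now [3 4 6 5], max=6
Drop 6: O rot1 at col 0 lands with bottom-row=4; cleared 1 line(s) (total 3); column heights now [5 5 5 4], max=5

Answer: 3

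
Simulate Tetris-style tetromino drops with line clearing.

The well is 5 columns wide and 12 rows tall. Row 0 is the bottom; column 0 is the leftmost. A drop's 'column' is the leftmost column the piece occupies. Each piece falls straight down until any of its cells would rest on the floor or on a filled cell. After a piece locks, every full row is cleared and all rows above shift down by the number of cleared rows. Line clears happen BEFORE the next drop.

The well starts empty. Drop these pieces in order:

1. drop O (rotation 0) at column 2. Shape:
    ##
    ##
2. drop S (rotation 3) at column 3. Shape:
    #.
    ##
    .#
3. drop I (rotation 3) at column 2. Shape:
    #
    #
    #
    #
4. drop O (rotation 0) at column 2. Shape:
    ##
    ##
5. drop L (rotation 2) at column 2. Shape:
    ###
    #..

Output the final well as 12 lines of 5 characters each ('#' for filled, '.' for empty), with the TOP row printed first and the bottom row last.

Answer: .....
.....
..###
..#..
..##.
..##.
..#..
..#..
..##.
..###
..###
..##.

Derivation:
Drop 1: O rot0 at col 2 lands with bottom-row=0; cleared 0 line(s) (total 0); column heights now [0 0 2 2 0], max=2
Drop 2: S rot3 at col 3 lands with bottom-row=1; cleared 0 line(s) (total 0); column heights now [0 0 2 4 3], max=4
Drop 3: I rot3 at col 2 lands with bottom-row=2; cleared 0 line(s) (total 0); column heights now [0 0 6 4 3], max=6
Drop 4: O rot0 at col 2 lands with bottom-row=6; cleared 0 line(s) (total 0); column heights now [0 0 8 8 3], max=8
Drop 5: L rot2 at col 2 lands with bottom-row=8; cleared 0 line(s) (total 0); column heights now [0 0 10 10 10], max=10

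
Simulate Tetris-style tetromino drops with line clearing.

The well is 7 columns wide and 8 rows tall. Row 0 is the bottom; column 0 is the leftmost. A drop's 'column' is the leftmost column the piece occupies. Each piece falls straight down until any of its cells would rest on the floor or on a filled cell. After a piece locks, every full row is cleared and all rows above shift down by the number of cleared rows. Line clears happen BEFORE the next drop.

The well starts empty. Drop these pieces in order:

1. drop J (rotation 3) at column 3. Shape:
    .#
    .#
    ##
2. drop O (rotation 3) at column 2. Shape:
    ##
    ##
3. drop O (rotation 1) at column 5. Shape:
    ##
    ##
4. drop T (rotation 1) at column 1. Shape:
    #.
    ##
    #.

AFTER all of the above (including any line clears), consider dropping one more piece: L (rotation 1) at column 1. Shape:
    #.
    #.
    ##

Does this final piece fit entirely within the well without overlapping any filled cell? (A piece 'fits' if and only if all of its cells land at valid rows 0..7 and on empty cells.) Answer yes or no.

Answer: yes

Derivation:
Drop 1: J rot3 at col 3 lands with bottom-row=0; cleared 0 line(s) (total 0); column heights now [0 0 0 1 3 0 0], max=3
Drop 2: O rot3 at col 2 lands with bottom-row=1; cleared 0 line(s) (total 0); column heights now [0 0 3 3 3 0 0], max=3
Drop 3: O rot1 at col 5 lands with bottom-row=0; cleared 0 line(s) (total 0); column heights now [0 0 3 3 3 2 2], max=3
Drop 4: T rot1 at col 1 lands with bottom-row=2; cleared 0 line(s) (total 0); column heights now [0 5 4 3 3 2 2], max=5
Test piece L rot1 at col 1 (width 2): heights before test = [0 5 4 3 3 2 2]; fits = True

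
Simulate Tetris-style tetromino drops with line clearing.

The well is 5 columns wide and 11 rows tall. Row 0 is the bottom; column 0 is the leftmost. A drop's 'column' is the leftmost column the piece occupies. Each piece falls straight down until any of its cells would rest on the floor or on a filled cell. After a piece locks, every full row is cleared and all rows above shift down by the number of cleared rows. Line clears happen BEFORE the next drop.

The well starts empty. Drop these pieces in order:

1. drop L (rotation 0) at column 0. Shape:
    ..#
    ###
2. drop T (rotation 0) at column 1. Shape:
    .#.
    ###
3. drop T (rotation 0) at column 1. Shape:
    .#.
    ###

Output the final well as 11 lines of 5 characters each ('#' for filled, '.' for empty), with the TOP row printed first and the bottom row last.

Answer: .....
.....
.....
.....
.....
..#..
.###.
..#..
.###.
..#..
###..

Derivation:
Drop 1: L rot0 at col 0 lands with bottom-row=0; cleared 0 line(s) (total 0); column heights now [1 1 2 0 0], max=2
Drop 2: T rot0 at col 1 lands with bottom-row=2; cleared 0 line(s) (total 0); column heights now [1 3 4 3 0], max=4
Drop 3: T rot0 at col 1 lands with bottom-row=4; cleared 0 line(s) (total 0); column heights now [1 5 6 5 0], max=6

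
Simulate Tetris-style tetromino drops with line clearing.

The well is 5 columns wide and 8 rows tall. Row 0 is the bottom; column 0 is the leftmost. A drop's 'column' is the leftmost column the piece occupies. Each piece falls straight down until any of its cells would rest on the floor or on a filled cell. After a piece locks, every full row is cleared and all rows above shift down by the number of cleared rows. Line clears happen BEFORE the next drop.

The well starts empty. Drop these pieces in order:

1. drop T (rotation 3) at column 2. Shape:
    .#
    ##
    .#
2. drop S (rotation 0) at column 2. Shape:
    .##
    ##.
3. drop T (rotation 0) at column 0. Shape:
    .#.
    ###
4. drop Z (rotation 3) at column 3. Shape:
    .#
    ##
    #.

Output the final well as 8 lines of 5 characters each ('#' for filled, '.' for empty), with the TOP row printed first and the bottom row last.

Drop 1: T rot3 at col 2 lands with bottom-row=0; cleared 0 line(s) (total 0); column heights now [0 0 2 3 0], max=3
Drop 2: S rot0 at col 2 lands with bottom-row=3; cleared 0 line(s) (total 0); column heights now [0 0 4 5 5], max=5
Drop 3: T rot0 at col 0 lands with bottom-row=4; cleared 1 line(s) (total 1); column heights now [0 5 4 4 0], max=5
Drop 4: Z rot3 at col 3 lands with bottom-row=4; cleared 0 line(s) (total 1); column heights now [0 5 4 6 7], max=7

Answer: .....
....#
...##
.#.#.
..##.
...#.
..##.
...#.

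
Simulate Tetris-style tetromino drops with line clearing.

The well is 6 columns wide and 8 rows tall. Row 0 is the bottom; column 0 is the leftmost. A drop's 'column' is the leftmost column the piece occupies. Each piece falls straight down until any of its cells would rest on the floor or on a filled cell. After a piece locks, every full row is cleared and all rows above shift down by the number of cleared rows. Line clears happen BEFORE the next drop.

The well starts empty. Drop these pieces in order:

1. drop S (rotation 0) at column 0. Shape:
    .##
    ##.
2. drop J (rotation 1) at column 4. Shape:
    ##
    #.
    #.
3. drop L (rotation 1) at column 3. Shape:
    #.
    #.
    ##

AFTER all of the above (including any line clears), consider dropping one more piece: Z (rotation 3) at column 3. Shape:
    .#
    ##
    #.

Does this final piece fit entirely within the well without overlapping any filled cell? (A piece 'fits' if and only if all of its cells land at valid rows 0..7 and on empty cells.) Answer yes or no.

Drop 1: S rot0 at col 0 lands with bottom-row=0; cleared 0 line(s) (total 0); column heights now [1 2 2 0 0 0], max=2
Drop 2: J rot1 at col 4 lands with bottom-row=0; cleared 0 line(s) (total 0); column heights now [1 2 2 0 3 3], max=3
Drop 3: L rot1 at col 3 lands with bottom-row=3; cleared 0 line(s) (total 0); column heights now [1 2 2 6 4 3], max=6
Test piece Z rot3 at col 3 (width 2): heights before test = [1 2 2 6 4 3]; fits = False

Answer: no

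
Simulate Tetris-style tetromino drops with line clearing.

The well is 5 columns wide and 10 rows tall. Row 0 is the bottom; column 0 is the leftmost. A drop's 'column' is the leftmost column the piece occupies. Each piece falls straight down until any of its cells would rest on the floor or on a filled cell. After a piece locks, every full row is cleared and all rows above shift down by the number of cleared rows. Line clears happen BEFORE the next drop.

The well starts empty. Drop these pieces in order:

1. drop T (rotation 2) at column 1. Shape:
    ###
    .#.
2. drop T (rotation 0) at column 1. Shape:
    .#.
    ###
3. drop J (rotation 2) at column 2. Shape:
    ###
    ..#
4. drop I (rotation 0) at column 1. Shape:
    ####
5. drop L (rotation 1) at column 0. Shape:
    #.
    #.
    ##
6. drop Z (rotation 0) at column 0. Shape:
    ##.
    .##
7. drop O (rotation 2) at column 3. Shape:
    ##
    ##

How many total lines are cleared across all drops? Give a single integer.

Answer: 0

Derivation:
Drop 1: T rot2 at col 1 lands with bottom-row=0; cleared 0 line(s) (total 0); column heights now [0 2 2 2 0], max=2
Drop 2: T rot0 at col 1 lands with bottom-row=2; cleared 0 line(s) (total 0); column heights now [0 3 4 3 0], max=4
Drop 3: J rot2 at col 2 lands with bottom-row=3; cleared 0 line(s) (total 0); column heights now [0 3 5 5 5], max=5
Drop 4: I rot0 at col 1 lands with bottom-row=5; cleared 0 line(s) (total 0); column heights now [0 6 6 6 6], max=6
Drop 5: L rot1 at col 0 lands with bottom-row=6; cleared 0 line(s) (total 0); column heights now [9 7 6 6 6], max=9
Drop 6: Z rot0 at col 0 lands with bottom-row=8; cleared 0 line(s) (total 0); column heights now [10 10 9 6 6], max=10
Drop 7: O rot2 at col 3 lands with bottom-row=6; cleared 0 line(s) (total 0); column heights now [10 10 9 8 8], max=10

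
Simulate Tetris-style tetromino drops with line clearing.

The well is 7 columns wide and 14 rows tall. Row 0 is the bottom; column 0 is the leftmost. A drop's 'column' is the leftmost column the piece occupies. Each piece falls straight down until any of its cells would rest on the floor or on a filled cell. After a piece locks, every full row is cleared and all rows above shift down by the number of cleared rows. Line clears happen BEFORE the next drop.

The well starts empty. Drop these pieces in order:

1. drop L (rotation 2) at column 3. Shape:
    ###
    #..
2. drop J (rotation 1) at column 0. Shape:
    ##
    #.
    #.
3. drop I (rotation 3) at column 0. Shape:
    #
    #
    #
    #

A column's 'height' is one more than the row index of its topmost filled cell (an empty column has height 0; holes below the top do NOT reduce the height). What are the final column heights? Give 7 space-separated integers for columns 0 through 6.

Answer: 7 3 0 2 2 2 0

Derivation:
Drop 1: L rot2 at col 3 lands with bottom-row=0; cleared 0 line(s) (total 0); column heights now [0 0 0 2 2 2 0], max=2
Drop 2: J rot1 at col 0 lands with bottom-row=0; cleared 0 line(s) (total 0); column heights now [3 3 0 2 2 2 0], max=3
Drop 3: I rot3 at col 0 lands with bottom-row=3; cleared 0 line(s) (total 0); column heights now [7 3 0 2 2 2 0], max=7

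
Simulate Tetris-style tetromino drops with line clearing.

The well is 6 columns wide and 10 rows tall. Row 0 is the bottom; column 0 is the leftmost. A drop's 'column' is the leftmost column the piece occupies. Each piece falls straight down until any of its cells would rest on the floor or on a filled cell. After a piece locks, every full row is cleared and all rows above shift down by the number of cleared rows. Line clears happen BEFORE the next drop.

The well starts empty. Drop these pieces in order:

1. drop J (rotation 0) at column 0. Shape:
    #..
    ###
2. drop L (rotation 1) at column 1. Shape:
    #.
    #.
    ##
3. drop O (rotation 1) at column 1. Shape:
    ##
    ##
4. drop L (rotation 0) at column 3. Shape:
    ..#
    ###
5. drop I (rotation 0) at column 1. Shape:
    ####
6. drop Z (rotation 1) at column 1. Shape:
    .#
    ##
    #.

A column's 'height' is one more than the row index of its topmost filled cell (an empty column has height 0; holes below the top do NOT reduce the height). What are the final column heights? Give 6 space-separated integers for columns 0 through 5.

Drop 1: J rot0 at col 0 lands with bottom-row=0; cleared 0 line(s) (total 0); column heights now [2 1 1 0 0 0], max=2
Drop 2: L rot1 at col 1 lands with bottom-row=1; cleared 0 line(s) (total 0); column heights now [2 4 2 0 0 0], max=4
Drop 3: O rot1 at col 1 lands with bottom-row=4; cleared 0 line(s) (total 0); column heights now [2 6 6 0 0 0], max=6
Drop 4: L rot0 at col 3 lands with bottom-row=0; cleared 1 line(s) (total 1); column heights now [1 5 5 0 0 1], max=5
Drop 5: I rot0 at col 1 lands with bottom-row=5; cleared 0 line(s) (total 1); column heights now [1 6 6 6 6 1], max=6
Drop 6: Z rot1 at col 1 lands with bottom-row=6; cleared 0 line(s) (total 1); column heights now [1 8 9 6 6 1], max=9

Answer: 1 8 9 6 6 1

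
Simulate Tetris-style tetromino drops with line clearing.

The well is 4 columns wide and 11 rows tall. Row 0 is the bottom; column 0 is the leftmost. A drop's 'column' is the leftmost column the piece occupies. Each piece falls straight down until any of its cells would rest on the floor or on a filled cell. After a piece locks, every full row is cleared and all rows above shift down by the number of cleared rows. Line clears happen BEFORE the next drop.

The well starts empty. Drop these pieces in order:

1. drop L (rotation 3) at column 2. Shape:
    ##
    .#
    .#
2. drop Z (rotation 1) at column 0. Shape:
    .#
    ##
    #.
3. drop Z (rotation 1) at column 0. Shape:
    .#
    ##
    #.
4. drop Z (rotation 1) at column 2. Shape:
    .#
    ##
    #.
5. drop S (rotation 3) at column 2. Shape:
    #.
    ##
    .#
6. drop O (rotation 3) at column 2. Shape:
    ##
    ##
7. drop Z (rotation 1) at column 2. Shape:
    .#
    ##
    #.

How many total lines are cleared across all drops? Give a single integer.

Drop 1: L rot3 at col 2 lands with bottom-row=0; cleared 0 line(s) (total 0); column heights now [0 0 3 3], max=3
Drop 2: Z rot1 at col 0 lands with bottom-row=0; cleared 0 line(s) (total 0); column heights now [2 3 3 3], max=3
Drop 3: Z rot1 at col 0 lands with bottom-row=2; cleared 1 line(s) (total 1); column heights now [3 4 0 2], max=4
Drop 4: Z rot1 at col 2 lands with bottom-row=1; cleared 2 line(s) (total 3); column heights now [1 2 0 2], max=2
Drop 5: S rot3 at col 2 lands with bottom-row=2; cleared 0 line(s) (total 3); column heights now [1 2 5 4], max=5
Drop 6: O rot3 at col 2 lands with bottom-row=5; cleared 0 line(s) (total 3); column heights now [1 2 7 7], max=7
Drop 7: Z rot1 at col 2 lands with bottom-row=7; cleared 0 line(s) (total 3); column heights now [1 2 9 10], max=10

Answer: 3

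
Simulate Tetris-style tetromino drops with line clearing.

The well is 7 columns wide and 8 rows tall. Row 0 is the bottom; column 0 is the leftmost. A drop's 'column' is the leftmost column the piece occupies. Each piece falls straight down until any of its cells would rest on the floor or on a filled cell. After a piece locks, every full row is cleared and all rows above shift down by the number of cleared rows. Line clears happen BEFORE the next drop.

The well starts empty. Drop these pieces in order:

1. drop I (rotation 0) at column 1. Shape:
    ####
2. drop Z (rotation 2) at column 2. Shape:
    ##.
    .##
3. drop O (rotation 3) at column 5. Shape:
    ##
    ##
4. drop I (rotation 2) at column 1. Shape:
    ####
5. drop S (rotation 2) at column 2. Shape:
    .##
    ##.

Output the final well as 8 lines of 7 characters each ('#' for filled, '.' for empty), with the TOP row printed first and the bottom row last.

Drop 1: I rot0 at col 1 lands with bottom-row=0; cleared 0 line(s) (total 0); column heights now [0 1 1 1 1 0 0], max=1
Drop 2: Z rot2 at col 2 lands with bottom-row=1; cleared 0 line(s) (total 0); column heights now [0 1 3 3 2 0 0], max=3
Drop 3: O rot3 at col 5 lands with bottom-row=0; cleared 0 line(s) (total 0); column heights now [0 1 3 3 2 2 2], max=3
Drop 4: I rot2 at col 1 lands with bottom-row=3; cleared 0 line(s) (total 0); column heights now [0 4 4 4 4 2 2], max=4
Drop 5: S rot2 at col 2 lands with bottom-row=4; cleared 0 line(s) (total 0); column heights now [0 4 5 6 6 2 2], max=6

Answer: .......
.......
...##..
..##...
.####..
..##...
...####
.######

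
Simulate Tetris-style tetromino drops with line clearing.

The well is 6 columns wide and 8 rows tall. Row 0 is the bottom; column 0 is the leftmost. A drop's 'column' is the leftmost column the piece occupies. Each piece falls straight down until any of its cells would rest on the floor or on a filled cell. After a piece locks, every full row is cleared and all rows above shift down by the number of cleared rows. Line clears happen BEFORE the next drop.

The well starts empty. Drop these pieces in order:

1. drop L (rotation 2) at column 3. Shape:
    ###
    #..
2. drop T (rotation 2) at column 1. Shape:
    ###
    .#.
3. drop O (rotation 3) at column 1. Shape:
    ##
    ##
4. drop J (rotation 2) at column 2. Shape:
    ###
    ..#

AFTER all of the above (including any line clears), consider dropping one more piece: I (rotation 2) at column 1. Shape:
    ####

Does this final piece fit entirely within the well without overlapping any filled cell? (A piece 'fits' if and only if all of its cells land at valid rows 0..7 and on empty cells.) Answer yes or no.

Answer: yes

Derivation:
Drop 1: L rot2 at col 3 lands with bottom-row=0; cleared 0 line(s) (total 0); column heights now [0 0 0 2 2 2], max=2
Drop 2: T rot2 at col 1 lands with bottom-row=1; cleared 0 line(s) (total 0); column heights now [0 3 3 3 2 2], max=3
Drop 3: O rot3 at col 1 lands with bottom-row=3; cleared 0 line(s) (total 0); column heights now [0 5 5 3 2 2], max=5
Drop 4: J rot2 at col 2 lands with bottom-row=4; cleared 0 line(s) (total 0); column heights now [0 5 6 6 6 2], max=6
Test piece I rot2 at col 1 (width 4): heights before test = [0 5 6 6 6 2]; fits = True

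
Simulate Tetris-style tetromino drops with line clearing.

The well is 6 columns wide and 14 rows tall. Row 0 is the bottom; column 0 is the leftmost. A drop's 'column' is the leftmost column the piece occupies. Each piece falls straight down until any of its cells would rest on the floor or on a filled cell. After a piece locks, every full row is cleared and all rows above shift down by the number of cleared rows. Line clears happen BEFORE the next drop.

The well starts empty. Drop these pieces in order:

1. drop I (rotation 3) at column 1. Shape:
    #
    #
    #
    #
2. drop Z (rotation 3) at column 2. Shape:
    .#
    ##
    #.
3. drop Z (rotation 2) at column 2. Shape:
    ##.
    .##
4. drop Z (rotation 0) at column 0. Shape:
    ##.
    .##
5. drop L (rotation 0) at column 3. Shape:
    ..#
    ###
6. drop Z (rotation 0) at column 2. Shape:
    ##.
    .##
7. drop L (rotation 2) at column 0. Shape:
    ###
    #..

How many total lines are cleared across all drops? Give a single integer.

Drop 1: I rot3 at col 1 lands with bottom-row=0; cleared 0 line(s) (total 0); column heights now [0 4 0 0 0 0], max=4
Drop 2: Z rot3 at col 2 lands with bottom-row=0; cleared 0 line(s) (total 0); column heights now [0 4 2 3 0 0], max=4
Drop 3: Z rot2 at col 2 lands with bottom-row=3; cleared 0 line(s) (total 0); column heights now [0 4 5 5 4 0], max=5
Drop 4: Z rot0 at col 0 lands with bottom-row=5; cleared 0 line(s) (total 0); column heights now [7 7 6 5 4 0], max=7
Drop 5: L rot0 at col 3 lands with bottom-row=5; cleared 0 line(s) (total 0); column heights now [7 7 6 6 6 7], max=7
Drop 6: Z rot0 at col 2 lands with bottom-row=6; cleared 0 line(s) (total 0); column heights now [7 7 8 8 7 7], max=8
Drop 7: L rot2 at col 0 lands with bottom-row=7; cleared 0 line(s) (total 0); column heights now [9 9 9 8 7 7], max=9

Answer: 0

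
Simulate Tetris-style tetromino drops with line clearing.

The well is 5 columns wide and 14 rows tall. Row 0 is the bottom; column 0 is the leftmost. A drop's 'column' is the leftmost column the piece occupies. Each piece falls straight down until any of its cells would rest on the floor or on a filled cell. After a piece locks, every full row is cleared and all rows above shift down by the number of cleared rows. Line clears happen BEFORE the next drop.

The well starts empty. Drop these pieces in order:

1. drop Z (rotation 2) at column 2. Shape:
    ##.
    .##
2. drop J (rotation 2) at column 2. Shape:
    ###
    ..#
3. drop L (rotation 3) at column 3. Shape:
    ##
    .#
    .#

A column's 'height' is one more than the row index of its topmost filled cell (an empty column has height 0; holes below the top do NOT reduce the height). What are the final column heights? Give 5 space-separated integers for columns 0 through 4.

Drop 1: Z rot2 at col 2 lands with bottom-row=0; cleared 0 line(s) (total 0); column heights now [0 0 2 2 1], max=2
Drop 2: J rot2 at col 2 lands with bottom-row=1; cleared 0 line(s) (total 0); column heights now [0 0 3 3 3], max=3
Drop 3: L rot3 at col 3 lands with bottom-row=3; cleared 0 line(s) (total 0); column heights now [0 0 3 6 6], max=6

Answer: 0 0 3 6 6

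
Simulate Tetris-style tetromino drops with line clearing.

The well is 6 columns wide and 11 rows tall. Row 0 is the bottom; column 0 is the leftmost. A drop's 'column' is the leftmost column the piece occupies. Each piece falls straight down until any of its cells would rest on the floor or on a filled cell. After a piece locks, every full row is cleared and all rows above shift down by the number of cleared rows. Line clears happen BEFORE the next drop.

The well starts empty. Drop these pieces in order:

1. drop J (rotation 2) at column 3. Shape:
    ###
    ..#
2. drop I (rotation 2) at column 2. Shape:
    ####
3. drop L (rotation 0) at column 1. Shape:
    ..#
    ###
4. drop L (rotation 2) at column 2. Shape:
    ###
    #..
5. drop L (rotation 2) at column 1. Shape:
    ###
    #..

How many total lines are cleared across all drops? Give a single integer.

Answer: 0

Derivation:
Drop 1: J rot2 at col 3 lands with bottom-row=0; cleared 0 line(s) (total 0); column heights now [0 0 0 2 2 2], max=2
Drop 2: I rot2 at col 2 lands with bottom-row=2; cleared 0 line(s) (total 0); column heights now [0 0 3 3 3 3], max=3
Drop 3: L rot0 at col 1 lands with bottom-row=3; cleared 0 line(s) (total 0); column heights now [0 4 4 5 3 3], max=5
Drop 4: L rot2 at col 2 lands with bottom-row=4; cleared 0 line(s) (total 0); column heights now [0 4 6 6 6 3], max=6
Drop 5: L rot2 at col 1 lands with bottom-row=5; cleared 0 line(s) (total 0); column heights now [0 7 7 7 6 3], max=7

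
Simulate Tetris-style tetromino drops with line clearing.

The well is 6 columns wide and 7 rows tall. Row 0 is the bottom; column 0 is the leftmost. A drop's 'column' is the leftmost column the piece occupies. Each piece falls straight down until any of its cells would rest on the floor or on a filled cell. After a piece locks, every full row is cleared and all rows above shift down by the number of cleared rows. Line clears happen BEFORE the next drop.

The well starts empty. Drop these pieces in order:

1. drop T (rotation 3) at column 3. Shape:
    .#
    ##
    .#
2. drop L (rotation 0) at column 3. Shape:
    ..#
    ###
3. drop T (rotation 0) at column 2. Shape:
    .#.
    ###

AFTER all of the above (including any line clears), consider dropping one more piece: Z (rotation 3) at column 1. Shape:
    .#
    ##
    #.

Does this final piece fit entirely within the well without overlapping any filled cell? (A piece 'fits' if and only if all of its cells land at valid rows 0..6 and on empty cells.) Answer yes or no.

Answer: yes

Derivation:
Drop 1: T rot3 at col 3 lands with bottom-row=0; cleared 0 line(s) (total 0); column heights now [0 0 0 2 3 0], max=3
Drop 2: L rot0 at col 3 lands with bottom-row=3; cleared 0 line(s) (total 0); column heights now [0 0 0 4 4 5], max=5
Drop 3: T rot0 at col 2 lands with bottom-row=4; cleared 0 line(s) (total 0); column heights now [0 0 5 6 5 5], max=6
Test piece Z rot3 at col 1 (width 2): heights before test = [0 0 5 6 5 5]; fits = True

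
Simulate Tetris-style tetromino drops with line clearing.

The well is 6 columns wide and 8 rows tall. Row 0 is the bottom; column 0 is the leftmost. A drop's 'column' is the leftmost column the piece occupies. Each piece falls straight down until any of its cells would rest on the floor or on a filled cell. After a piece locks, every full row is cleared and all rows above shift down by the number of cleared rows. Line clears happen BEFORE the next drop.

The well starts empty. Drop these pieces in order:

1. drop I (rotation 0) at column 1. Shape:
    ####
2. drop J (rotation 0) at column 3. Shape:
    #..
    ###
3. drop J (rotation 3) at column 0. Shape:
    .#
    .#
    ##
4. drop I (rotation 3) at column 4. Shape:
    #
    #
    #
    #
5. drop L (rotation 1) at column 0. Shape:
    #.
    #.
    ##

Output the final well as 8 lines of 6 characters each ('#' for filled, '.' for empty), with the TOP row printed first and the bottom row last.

Answer: ......
#.....
#...#.
##..#.
.#..#.
.#.##.
##.###
.####.

Derivation:
Drop 1: I rot0 at col 1 lands with bottom-row=0; cleared 0 line(s) (total 0); column heights now [0 1 1 1 1 0], max=1
Drop 2: J rot0 at col 3 lands with bottom-row=1; cleared 0 line(s) (total 0); column heights now [0 1 1 3 2 2], max=3
Drop 3: J rot3 at col 0 lands with bottom-row=1; cleared 0 line(s) (total 0); column heights now [2 4 1 3 2 2], max=4
Drop 4: I rot3 at col 4 lands with bottom-row=2; cleared 0 line(s) (total 0); column heights now [2 4 1 3 6 2], max=6
Drop 5: L rot1 at col 0 lands with bottom-row=4; cleared 0 line(s) (total 0); column heights now [7 5 1 3 6 2], max=7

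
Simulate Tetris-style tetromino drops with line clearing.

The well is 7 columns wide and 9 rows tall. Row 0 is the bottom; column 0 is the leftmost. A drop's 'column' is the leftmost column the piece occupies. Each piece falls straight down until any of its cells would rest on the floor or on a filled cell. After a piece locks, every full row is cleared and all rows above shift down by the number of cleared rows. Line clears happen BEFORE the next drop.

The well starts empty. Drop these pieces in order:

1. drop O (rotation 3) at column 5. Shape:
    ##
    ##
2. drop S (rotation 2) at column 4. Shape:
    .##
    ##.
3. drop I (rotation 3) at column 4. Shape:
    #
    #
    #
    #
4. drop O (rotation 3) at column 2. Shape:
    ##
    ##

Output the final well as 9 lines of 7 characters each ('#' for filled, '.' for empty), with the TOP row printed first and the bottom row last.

Answer: .......
.......
....#..
....#..
....#..
....###
....##.
..##.##
..##.##

Derivation:
Drop 1: O rot3 at col 5 lands with bottom-row=0; cleared 0 line(s) (total 0); column heights now [0 0 0 0 0 2 2], max=2
Drop 2: S rot2 at col 4 lands with bottom-row=2; cleared 0 line(s) (total 0); column heights now [0 0 0 0 3 4 4], max=4
Drop 3: I rot3 at col 4 lands with bottom-row=3; cleared 0 line(s) (total 0); column heights now [0 0 0 0 7 4 4], max=7
Drop 4: O rot3 at col 2 lands with bottom-row=0; cleared 0 line(s) (total 0); column heights now [0 0 2 2 7 4 4], max=7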